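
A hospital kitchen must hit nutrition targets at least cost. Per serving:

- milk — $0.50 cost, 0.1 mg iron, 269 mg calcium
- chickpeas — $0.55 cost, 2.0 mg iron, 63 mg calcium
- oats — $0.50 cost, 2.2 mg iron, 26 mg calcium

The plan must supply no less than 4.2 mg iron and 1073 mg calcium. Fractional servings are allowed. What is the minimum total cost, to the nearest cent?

$2.78

Minimising a linear cost over {iron ≥ 4.2, calcium ≥ 1073, servings ≥ 0} — the optimum is at a vertex, using one or two foods.
milk only: max(4.2/0.1, 1073/269) = 42 servings → $21.00.
chickpeas only: max(4.2/2.0, 1073/63) = 17.03 servings → $9.37.
oats only: max(4.2/2.2, 1073/26) = 41.27 servings → $20.63.
milk + chickpeas with both tight: 3.538 servings and 1.923 servings → $2.83.
milk + oats with both tight: 3.821 servings and 1.735 servings → $2.78.
chickpeas + oats: the both-tight solution has a negative serving — not a feasible corner.
The minimum over all feasible corners is $2.78.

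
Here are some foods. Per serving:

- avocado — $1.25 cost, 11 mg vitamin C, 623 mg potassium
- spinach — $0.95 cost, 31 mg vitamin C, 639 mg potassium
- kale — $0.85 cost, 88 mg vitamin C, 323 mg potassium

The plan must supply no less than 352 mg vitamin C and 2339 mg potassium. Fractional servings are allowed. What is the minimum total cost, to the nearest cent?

$4.70

avocado only: max(352/11, 2339/623) = 32 servings → $40.00.
spinach only: max(352/31, 2339/639) = 11.35 servings → $10.79.
kale only: max(352/88, 2339/323) = 7.241 servings → $6.16.
avocado + spinach: the both-tight solution has a negative serving — not a feasible corner.
avocado + kale with both tight: 1.797 servings and 3.775 servings → $5.46.
spinach + kale with both tight: 1.993 servings and 3.298 servings → $4.70.
The minimum over all feasible corners is $4.70.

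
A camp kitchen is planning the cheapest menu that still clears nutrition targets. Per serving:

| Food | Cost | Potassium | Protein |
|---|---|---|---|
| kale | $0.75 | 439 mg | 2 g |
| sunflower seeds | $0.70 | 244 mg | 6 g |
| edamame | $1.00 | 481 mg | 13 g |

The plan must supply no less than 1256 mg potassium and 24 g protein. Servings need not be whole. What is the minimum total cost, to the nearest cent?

$2.45

Check every corner: each single food scaled to meet both minima, and each pair solved so both constraints bind.
kale only: max(1256/439, 24/2) = 12 servings → $9.00.
sunflower seeds only: max(1256/244, 24/6) = 5.148 servings → $3.60.
edamame only: max(1256/481, 24/13) = 2.611 servings → $2.61.
kale + sunflower seeds with both tight: 0.7829 servings and 3.739 servings → $3.20.
kale + edamame with both tight: 1.008 servings and 1.691 servings → $2.45.
sunflower seeds + edamame: the both-tight solution has a negative serving — not a feasible corner.
The minimum over all feasible corners is $2.45.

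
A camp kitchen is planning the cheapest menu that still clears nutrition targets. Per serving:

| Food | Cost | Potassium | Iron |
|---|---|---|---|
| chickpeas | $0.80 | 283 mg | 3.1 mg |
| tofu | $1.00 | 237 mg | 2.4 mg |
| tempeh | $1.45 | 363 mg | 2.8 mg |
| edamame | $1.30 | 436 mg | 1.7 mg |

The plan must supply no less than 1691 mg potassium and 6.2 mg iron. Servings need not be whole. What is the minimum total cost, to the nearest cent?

$4.78

For a min-cost LP with two ≥-constraints, a basic feasible solution has at most two positive variables.
chickpeas only: max(1691/283, 6.2/3.1) = 5.975 servings → $4.78.
tofu only: max(1691/237, 6.2/2.4) = 7.135 servings → $7.14.
tempeh only: max(1691/363, 6.2/2.8) = 4.658 servings → $6.75.
edamame only: max(1691/436, 6.2/1.7) = 3.878 servings → $5.04.
chickpeas + tofu: the both-tight solution has a negative serving — not a feasible corner.
chickpeas + tempeh: the both-tight solution has a negative serving — not a feasible corner.
chickpeas + edamame: the both-tight solution has a negative serving — not a feasible corner.
tofu + tempeh: intersection lies outside the first quadrant.
tofu + edamame with both targets exact would need a negative amount; discard.
tempeh + edamame: intersection lies outside the first quadrant.
The minimum over all feasible corners is $4.78.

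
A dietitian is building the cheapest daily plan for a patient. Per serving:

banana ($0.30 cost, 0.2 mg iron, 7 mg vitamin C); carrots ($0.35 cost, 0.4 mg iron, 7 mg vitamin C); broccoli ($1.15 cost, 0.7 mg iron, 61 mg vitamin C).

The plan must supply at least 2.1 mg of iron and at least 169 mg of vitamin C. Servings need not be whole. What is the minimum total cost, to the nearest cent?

$3.30

For a min-cost LP with two ≥-constraints, a basic feasible solution has at most two positive variables.
banana only: max(2.1/0.2, 169/7) = 24.14 servings → $7.24.
carrots only: max(2.1/0.4, 169/7) = 24.14 servings → $8.45.
broccoli only: max(2.1/0.7, 169/61) = 3 servings → $3.45.
banana + carrots with both targets exact would need a negative amount; discard.
banana + broccoli with both tight: 1.342 servings and 2.616 servings → $3.41.
carrots + broccoli with both tight: 0.5026 servings and 2.713 servings → $3.30.
So the least-cost plan costs $3.30.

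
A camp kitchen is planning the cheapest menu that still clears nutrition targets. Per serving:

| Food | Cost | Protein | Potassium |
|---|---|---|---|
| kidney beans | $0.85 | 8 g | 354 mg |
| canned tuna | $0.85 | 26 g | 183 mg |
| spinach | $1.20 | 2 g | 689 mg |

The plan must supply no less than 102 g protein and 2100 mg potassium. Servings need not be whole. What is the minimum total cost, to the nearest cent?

$5.66

An LP optimum is at a vertex; with two nutrient constraints at most two foods are used. Check each candidate.
kidney beans only: max(102/8, 2100/354) = 12.75 servings → $10.84.
canned tuna only: max(102/26, 2100/183) = 11.48 servings → $9.75.
spinach only: max(102/2, 2100/689) = 51 servings → $61.20.
kidney beans + canned tuna with both tight: 4.643 servings and 2.495 servings → $6.07.
kidney beans + spinach with both targets exact would need a negative amount; discard.
canned tuna + spinach with both tight: 3.766 servings and 2.048 servings → $5.66.
Cheapest feasible corner: $5.66.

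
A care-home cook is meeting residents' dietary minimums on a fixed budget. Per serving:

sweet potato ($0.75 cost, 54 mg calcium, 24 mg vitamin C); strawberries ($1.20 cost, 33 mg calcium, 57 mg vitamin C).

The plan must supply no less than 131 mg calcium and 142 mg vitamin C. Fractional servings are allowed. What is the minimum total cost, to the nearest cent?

$3.29

sweet potato only: max(131/54, 142/24) = 5.917 servings → $4.44.
strawberries only: max(131/33, 142/57) = 3.97 servings → $4.76.
sweet potato + strawberries with both tight: 1.217 servings and 1.979 servings → $3.29.
So the least-cost plan costs $3.29.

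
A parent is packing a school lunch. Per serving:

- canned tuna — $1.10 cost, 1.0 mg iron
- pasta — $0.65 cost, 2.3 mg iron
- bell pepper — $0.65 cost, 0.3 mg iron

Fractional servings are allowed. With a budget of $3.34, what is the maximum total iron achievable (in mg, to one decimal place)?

Iron per dollar: pasta 3.538, canned tuna 0.9091, bell pepper 0.4615.
With no serving limits, spend the whole cost allowance on pasta: $3.34 / $0.65 × 2.3 mg = 11.8 mg.

11.8 mg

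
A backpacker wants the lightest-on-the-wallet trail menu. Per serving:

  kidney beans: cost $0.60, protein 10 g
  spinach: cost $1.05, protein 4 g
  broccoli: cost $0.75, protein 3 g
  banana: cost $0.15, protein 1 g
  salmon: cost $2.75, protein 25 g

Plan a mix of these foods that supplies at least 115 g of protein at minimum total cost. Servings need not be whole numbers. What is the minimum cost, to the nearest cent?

$6.90

Cost per g of protein: kidney beans $0.0600, salmon $0.1100, banana $0.1500, broccoli $0.2500, spinach $0.2625.
With no serving limits, use only kidney beans: 115 g / 10 g = 11.5 servings × $0.60 = $6.90.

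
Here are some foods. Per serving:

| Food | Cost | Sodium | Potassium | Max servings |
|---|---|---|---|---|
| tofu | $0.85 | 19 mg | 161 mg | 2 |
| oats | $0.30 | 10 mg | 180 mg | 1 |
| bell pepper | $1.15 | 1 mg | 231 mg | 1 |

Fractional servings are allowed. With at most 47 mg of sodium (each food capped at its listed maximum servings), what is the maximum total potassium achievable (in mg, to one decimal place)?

716.1 mg

Potassium per mg sodium: bell pepper 231, oats 18, tofu 8.474.
Take 1 serving of bell pepper: uses 1 mg sodium, +231.0 mg potassium (running total 231.0 mg).
Take 1 serving of oats: uses 10 mg sodium, +180.0 mg potassium (running total 411.0 mg).
Take 1.895 servings of tofu: uses 36 mg sodium, +305.1 mg potassium (running total 716.1 mg).
Filling greedily by potassium-per-mg sodium is optimal for one linear limit, giving 716.1 mg.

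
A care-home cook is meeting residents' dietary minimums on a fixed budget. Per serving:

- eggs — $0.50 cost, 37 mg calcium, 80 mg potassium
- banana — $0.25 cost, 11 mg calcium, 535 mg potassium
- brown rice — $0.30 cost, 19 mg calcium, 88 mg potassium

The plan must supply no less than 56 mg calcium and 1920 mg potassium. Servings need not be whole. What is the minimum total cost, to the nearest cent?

The cheapest plan sits at a corner of the feasible region — with two constraints it uses at most two foods.
eggs only: max(56/37, 1920/80) = 24 servings → $12.00.
banana only: max(56/11, 1920/535) = 5.091 servings → $1.27.
brown rice only: max(56/19, 1920/88) = 21.82 servings → $6.55.
eggs + banana with both tight: 0.4674 servings and 3.519 servings → $1.11.
eggs + brown rice: intersection lies outside the first quadrant.
banana + brown rice with both tight: 3.431 servings and 0.9612 servings → $1.15.
Cheapest feasible corner: $1.11.

$1.11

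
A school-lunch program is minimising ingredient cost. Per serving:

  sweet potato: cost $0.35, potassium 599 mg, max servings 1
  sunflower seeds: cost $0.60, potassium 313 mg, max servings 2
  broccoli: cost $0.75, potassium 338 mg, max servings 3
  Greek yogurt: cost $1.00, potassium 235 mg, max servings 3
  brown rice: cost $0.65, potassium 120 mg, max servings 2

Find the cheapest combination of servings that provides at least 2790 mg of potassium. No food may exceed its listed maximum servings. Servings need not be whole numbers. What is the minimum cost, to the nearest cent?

Cost per mg of potassium: sweet potato $0.0006, sunflower seeds $0.0019, broccoli $0.0022, Greek yogurt $0.0043, brown rice $0.0054.
Take 1 serving of sweet potato: +599.0 mg potassium for $0.35 (total $0.35, still need 2191.0 mg).
Take 2 servings of sunflower seeds: +626.0 mg potassium for $1.20 (total $1.55, still need 1565.0 mg).
Take 3 servings of broccoli: +1014.0 mg potassium for $2.25 (total $3.80, still need 551.0 mg).
Take 2.345 servings of Greek yogurt: +551.0 mg potassium for $2.34 (total $6.14, still need 0.0 mg).
Filling from the cheapest source first is optimal under one linear minimum: $6.14.

$6.14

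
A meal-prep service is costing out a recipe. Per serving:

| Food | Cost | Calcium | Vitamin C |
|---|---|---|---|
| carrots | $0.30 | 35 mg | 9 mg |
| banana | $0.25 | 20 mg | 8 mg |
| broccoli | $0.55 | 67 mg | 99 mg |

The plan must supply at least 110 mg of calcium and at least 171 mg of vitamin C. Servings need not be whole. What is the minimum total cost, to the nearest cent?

Compare the cost at each extreme point of the feasible region.
carrots only: max(110/35, 171/9) = 19 servings → $5.70.
banana only: max(110/20, 171/8) = 21.38 servings → $5.34.
broccoli only: max(110/67, 171/99) = 1.727 servings → $0.95.
carrots + banana with both targets exact would need a negative amount; discard.
carrots + broccoli with both targets exact would need a negative amount; discard.
banana + broccoli: intersection lies outside the first quadrant.
So the least-cost plan costs $0.95.

$0.95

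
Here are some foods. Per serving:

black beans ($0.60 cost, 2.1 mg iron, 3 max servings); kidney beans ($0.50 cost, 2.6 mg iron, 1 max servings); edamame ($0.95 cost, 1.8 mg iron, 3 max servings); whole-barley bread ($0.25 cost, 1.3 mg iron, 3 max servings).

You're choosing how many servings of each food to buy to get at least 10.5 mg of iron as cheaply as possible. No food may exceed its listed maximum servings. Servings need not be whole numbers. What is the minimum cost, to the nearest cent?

Cost per mg of iron: kidney beans $0.1923, whole-barley bread $0.1923, black beans $0.2857, edamame $0.5278.
Take 1 serving of kidney beans: +2.6 mg iron for $0.50 (total $0.50, still need 7.9 mg).
Take 3 servings of whole-barley bread: +3.9 mg iron for $0.75 (total $1.25, still need 4.0 mg).
Take 1.905 servings of black beans: +4.0 mg iron for $1.14 (total $2.39, still need 0.0 mg).
Filling from the cheapest source first is optimal under one linear minimum: $2.39.

$2.39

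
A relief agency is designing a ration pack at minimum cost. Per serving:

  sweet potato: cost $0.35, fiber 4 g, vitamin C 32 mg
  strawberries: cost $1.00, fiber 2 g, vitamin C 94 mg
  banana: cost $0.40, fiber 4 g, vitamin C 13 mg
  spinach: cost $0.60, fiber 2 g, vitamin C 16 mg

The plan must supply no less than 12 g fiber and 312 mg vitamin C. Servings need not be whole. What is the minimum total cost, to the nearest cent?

Compare the cost at each extreme point of the feasible region.
sweet potato only: max(12/4, 312/32) = 9.75 servings → $3.41.
strawberries only: max(12/2, 312/94) = 6 servings → $6.00.
banana only: max(12/4, 312/13) = 24 servings → $9.60.
spinach only: max(12/2, 312/16) = 19.5 servings → $11.70.
sweet potato + strawberries with both tight: 1.615 servings and 2.769 servings → $3.33.
sweet potato + banana: the both-tight solution has a negative serving — not a feasible corner.
sweet potato + spinach (both tight): parallel constraints — no distinct corner.
strawberries + banana with both tight: 3.12 servings and 1.44 servings → $3.70.
strawberries + spinach with both tight: 2.769 servings and 3.231 servings → $4.71.
banana + spinach: the both-tight solution has a negative serving — not a feasible corner.
So the least-cost plan costs $3.33.

$3.33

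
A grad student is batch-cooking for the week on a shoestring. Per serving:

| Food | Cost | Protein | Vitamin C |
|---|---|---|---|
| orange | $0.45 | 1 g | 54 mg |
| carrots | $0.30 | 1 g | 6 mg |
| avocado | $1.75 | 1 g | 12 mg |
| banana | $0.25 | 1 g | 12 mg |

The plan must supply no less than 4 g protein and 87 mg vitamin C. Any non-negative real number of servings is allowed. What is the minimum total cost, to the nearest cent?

For a min-cost LP with two ≥-constraints, a basic feasible solution has at most two positive variables.
orange only: max(4/1, 87/54) = 4 servings → $1.80.
carrots only: max(4/1, 87/6) = 14.5 servings → $4.35.
avocado only: max(4/1, 87/12) = 7.25 servings → $12.69.
banana only: max(4/1, 87/12) = 7.25 servings → $1.81.
orange + carrots with both tight: 1.312 servings and 2.688 servings → $1.40.
orange + avocado with both tight: 0.9286 servings and 3.071 servings → $5.79.
orange + banana with both tight: 0.9286 servings and 3.071 servings → $1.19.
carrots + avocado: the both-tight solution has a negative serving — not a feasible corner.
carrots + banana: intersection lies outside the first quadrant.
avocado + banana (both tight): parallel constraints — no distinct corner.
Cheapest feasible corner: $1.19.

$1.19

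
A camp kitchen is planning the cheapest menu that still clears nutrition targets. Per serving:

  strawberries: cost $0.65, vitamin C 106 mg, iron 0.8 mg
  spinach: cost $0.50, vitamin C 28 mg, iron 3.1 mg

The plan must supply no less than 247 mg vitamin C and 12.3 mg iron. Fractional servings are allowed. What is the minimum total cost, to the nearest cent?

$2.70

An LP optimum is at a vertex; with two nutrient constraints at most two foods are used. Check each candidate.
strawberries only: max(247/106, 12.3/0.8) = 15.38 servings → $9.99.
spinach only: max(247/28, 12.3/3.1) = 8.821 servings → $4.41.
strawberries + spinach with both tight: 1.376 servings and 3.613 servings → $2.70.
The minimum over all feasible corners is $2.70.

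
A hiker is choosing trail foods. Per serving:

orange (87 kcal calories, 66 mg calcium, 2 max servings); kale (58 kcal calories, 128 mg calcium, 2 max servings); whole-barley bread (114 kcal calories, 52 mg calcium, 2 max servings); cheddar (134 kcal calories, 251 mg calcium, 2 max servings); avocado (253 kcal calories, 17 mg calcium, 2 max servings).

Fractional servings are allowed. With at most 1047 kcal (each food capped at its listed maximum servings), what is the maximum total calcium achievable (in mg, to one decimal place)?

1011.5 mg

Calcium per kcal: kale 2.207, cheddar 1.873, orange 0.7586, whole-barley bread 0.4561, avocado 0.06719.
Take 2 servings of kale: uses 116 kcal, +256.0 mg calcium (running total 256.0 mg).
Take 2 servings of cheddar: uses 268 kcal, +502.0 mg calcium (running total 758.0 mg).
Take 2 servings of orange: uses 174 kcal, +132.0 mg calcium (running total 890.0 mg).
Take 2 servings of whole-barley bread: uses 228 kcal, +104.0 mg calcium (running total 994.0 mg).
Take 1.032 servings of avocado: uses 261 kcal, +17.5 mg calcium (running total 1011.5 mg).
Filling greedily by calcium-per-kcal is optimal for one linear limit, giving 1011.5 mg.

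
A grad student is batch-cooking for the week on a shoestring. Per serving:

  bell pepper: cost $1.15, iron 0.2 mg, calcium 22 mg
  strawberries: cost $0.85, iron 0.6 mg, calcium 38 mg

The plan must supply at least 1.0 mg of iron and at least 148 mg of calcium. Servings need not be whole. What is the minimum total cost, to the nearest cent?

The cheapest plan sits at a corner of the feasible region — with two constraints it uses at most two foods.
bell pepper only: max(1.0/0.2, 148/22) = 6.727 servings → $7.74.
strawberries only: max(1.0/0.6, 148/38) = 3.895 servings → $3.31.
bell pepper + strawberries: intersection lies outside the first quadrant.
Cheapest feasible corner: $3.31.

$3.31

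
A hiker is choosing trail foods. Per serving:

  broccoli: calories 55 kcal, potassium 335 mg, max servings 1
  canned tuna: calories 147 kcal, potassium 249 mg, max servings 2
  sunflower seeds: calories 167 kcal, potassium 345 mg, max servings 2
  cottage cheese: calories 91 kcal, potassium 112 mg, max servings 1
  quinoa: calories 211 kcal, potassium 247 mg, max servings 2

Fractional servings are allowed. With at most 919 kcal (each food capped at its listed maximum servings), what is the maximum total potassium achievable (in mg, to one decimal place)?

1804.7 mg

Potassium per kcal: broccoli 6.091, sunflower seeds 2.066, canned tuna 1.694, cottage cheese 1.231, quinoa 1.171.
Take 1 serving of broccoli: uses 55 kcal, +335.0 mg potassium (running total 335.0 mg).
Take 2 servings of sunflower seeds: uses 334 kcal, +690.0 mg potassium (running total 1025.0 mg).
Take 2 servings of canned tuna: uses 294 kcal, +498.0 mg potassium (running total 1523.0 mg).
Take 1 serving of cottage cheese: uses 91 kcal, +112.0 mg potassium (running total 1635.0 mg).
Take 0.6872 servings of quinoa: uses 145 kcal, +169.7 mg potassium (running total 1804.7 mg).
Greedy by best ratio exhausts the calories allowance optimally: 1804.7 mg.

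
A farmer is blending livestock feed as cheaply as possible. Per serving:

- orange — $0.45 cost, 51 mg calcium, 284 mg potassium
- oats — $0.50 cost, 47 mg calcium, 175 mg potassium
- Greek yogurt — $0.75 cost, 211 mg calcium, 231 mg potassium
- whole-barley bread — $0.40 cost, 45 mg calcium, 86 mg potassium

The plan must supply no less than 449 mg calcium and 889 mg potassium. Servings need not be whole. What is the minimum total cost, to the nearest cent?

$2.06

With two linear requirements the optimum uses one or two foods; enumerate the corners.
orange only: max(449/51, 889/284) = 8.804 servings → $3.96.
oats only: max(449/47, 889/175) = 9.553 servings → $4.78.
Greek yogurt only: max(449/211, 889/231) = 3.848 servings → $2.89.
whole-barley bread only: max(449/45, 889/86) = 10.34 servings → $4.13.
orange + oats with both targets exact would need a negative amount; discard.
orange + Greek yogurt with both tight: 1.742 servings and 1.707 servings → $2.06.
orange + whole-barley bread with both tight: 0.1657 servings and 9.79 servings → $3.99.
oats + Greek yogurt with both tight: 3.217 servings and 1.411 servings → $2.67.
oats + whole-barley bread with both tight: 0.3629 servings and 9.599 servings → $4.02.
Greek yogurt + whole-barley bread: the both-tight solution has a negative serving — not a feasible corner.
So the least-cost plan costs $2.06.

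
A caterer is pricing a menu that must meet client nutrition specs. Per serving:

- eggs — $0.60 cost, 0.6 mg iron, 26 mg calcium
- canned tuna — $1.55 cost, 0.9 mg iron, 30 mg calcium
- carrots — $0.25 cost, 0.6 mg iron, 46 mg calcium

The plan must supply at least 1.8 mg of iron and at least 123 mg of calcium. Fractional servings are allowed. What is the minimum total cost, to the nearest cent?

$0.75

This is a tiny linear program; its minimum lies at a vertex of the feasible set. List the vertices and price them.
eggs only: max(1.8/0.6, 123/26) = 4.731 servings → $2.84.
canned tuna only: max(1.8/0.9, 123/30) = 4.1 servings → $6.36.
carrots only: max(1.8/0.6, 123/46) = 3 servings → $0.75.
eggs + canned tuna with both targets exact would need a negative amount; discard.
eggs + carrots with both tight: 0.75 servings and 2.25 servings → $1.01.
canned tuna + carrots with both tight: 0.3846 servings and 2.423 servings → $1.20.
So the least-cost plan costs $0.75.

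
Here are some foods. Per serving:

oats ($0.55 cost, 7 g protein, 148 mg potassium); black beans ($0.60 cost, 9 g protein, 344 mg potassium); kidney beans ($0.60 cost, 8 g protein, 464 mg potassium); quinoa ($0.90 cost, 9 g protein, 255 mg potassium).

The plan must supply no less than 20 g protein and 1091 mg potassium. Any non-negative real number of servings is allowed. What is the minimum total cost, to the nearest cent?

$1.47

The cheapest plan sits at a corner of the feasible region — with two constraints it uses at most two foods.
oats only: max(20/7, 1091/148) = 7.372 servings → $4.05.
black beans only: max(20/9, 1091/344) = 3.172 servings → $1.90.
kidney beans only: max(20/8, 1091/464) = 2.5 servings → $1.50.
quinoa only: max(20/9, 1091/255) = 4.278 servings → $3.85.
oats + black beans: the both-tight solution has a negative serving — not a feasible corner.
oats + kidney beans with both tight: 0.2674 servings and 2.266 servings → $1.51.
oats + quinoa with both targets exact would need a negative amount; discard.
black beans + kidney beans with both tight: 0.3876 servings and 2.064 servings → $1.47.
black beans + quinoa: the both-tight solution has a negative serving — not a feasible corner.
kidney beans + quinoa with both tight: 2.209 servings and 0.2584 servings → $1.56.
The minimum over all feasible corners is $1.47.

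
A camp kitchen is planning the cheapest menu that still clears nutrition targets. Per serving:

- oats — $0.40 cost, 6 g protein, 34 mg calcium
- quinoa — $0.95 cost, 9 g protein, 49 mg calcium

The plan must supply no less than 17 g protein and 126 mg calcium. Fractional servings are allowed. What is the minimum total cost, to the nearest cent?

$1.48

Compare the cost at each extreme point of the feasible region.
oats only: max(17/6, 126/34) = 3.706 servings → $1.48.
quinoa only: max(17/9, 126/49) = 2.571 servings → $2.44.
oats + quinoa with both targets exact would need a negative amount; discard.
So the least-cost plan costs $1.48.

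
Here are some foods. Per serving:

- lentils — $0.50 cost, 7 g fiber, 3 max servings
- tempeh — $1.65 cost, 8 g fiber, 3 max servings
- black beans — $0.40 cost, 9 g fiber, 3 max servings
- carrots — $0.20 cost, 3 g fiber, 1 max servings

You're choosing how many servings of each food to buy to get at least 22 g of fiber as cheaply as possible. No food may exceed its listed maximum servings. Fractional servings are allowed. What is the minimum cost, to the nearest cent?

Cost per g of fiber: black beans $0.0444, carrots $0.0667, lentils $0.0714, tempeh $0.2062.
Take 2.444 servings of black beans: +22.0 g fiber for $0.98 (total $0.98, still need 0.0 g).
Filling from the cheapest source first is optimal under one linear minimum: $0.98.

$0.98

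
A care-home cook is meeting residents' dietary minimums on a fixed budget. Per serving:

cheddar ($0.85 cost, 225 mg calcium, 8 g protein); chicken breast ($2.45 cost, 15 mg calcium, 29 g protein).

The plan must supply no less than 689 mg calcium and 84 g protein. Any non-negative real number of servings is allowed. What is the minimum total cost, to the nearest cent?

An LP optimum is at a vertex; with two nutrient constraints at most two foods are used. Check each candidate.
cheddar only: max(689/225, 84/8) = 10.5 servings → $8.93.
chicken breast only: max(689/15, 84/29) = 45.93 servings → $112.54.
cheddar + chicken breast with both tight: 2.923 servings and 2.09 servings → $7.61.
So the least-cost plan costs $7.61.

$7.61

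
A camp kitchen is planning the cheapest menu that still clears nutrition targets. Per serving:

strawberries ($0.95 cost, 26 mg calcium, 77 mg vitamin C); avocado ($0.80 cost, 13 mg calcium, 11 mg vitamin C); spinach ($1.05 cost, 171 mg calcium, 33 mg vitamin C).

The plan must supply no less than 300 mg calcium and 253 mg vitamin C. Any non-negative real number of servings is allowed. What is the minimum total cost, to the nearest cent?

For a min-cost LP with two ≥-constraints, a basic feasible solution has at most two positive variables.
strawberries only: max(300/26, 253/77) = 11.54 servings → $10.96.
avocado only: max(300/13, 253/11) = 23.08 servings → $18.46.
spinach only: max(300/171, 253/33) = 7.667 servings → $8.05.
strawberries + avocado: the both-tight solution has a negative serving — not a feasible corner.
strawberries + spinach with both tight: 2.71 servings and 1.342 servings → $3.98.
avocado + spinach with both tight: 22.98 servings and 0.007576 servings → $18.39.
The minimum over all feasible corners is $3.98.

$3.98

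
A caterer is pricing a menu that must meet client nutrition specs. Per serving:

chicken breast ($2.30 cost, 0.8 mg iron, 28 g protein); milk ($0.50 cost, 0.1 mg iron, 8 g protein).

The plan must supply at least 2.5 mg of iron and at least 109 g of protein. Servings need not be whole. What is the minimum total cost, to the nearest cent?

$8.20

With two linear requirements the optimum uses one or two foods; enumerate the corners.
chicken breast only: max(2.5/0.8, 109/28) = 3.893 servings → $8.95.
milk only: max(2.5/0.1, 109/8) = 25 servings → $12.50.
chicken breast + milk with both tight: 2.528 servings and 4.778 servings → $8.20.
Cheapest feasible corner: $8.20.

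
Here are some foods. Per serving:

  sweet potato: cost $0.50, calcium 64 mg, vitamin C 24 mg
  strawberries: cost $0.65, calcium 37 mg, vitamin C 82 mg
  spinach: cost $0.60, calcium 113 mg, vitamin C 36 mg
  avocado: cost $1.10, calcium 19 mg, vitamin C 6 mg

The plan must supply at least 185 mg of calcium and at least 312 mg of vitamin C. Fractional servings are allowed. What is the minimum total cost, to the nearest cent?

sweet potato only: max(185/64, 312/24) = 13 servings → $6.50.
strawberries only: max(185/37, 312/82) = 5 servings → $3.25.
spinach only: max(185/113, 312/36) = 8.667 servings → $5.20.
avocado only: max(185/19, 312/6) = 52 servings → $57.20.
sweet potato + strawberries with both tight: 0.8317 servings and 3.561 servings → $2.73.
sweet potato + spinach: the both-tight solution has a negative serving — not a feasible corner.
sweet potato + avocado: the both-tight solution has a negative serving — not a feasible corner.
strawberries + spinach with both tight: 3.604 servings and 0.457 servings → $2.62.
strawberries + avocado with both tight: 3.606 servings and 2.714 servings → $5.33.
spinach + avocado with both targets exact would need a negative amount; discard.
Cheapest feasible corner: $2.62.

$2.62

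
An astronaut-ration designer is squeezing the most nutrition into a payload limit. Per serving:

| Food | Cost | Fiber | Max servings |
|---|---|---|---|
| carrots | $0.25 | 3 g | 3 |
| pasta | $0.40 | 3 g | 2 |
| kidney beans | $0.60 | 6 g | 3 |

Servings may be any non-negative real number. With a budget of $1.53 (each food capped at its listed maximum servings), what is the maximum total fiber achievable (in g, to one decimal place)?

Fiber per dollar: carrots 12, kidney beans 10, pasta 7.5.
Take 3 servings of carrots: spends $0.75, +9.0 g fiber (running total 9.0 g).
Take 1.3 servings of kidney beans: spends $0.78, +7.8 g fiber (running total 16.8 g).
Greedy by best ratio exhausts the cost allowance optimally: 16.8 g.

16.8 g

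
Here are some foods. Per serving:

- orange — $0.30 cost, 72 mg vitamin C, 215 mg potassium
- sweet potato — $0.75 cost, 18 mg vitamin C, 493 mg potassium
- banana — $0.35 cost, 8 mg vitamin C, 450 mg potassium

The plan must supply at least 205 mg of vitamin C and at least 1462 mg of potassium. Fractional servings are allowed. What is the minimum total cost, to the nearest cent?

$1.49

Check every corner: each single food scaled to meet both minima, and each pair solved so both constraints bind.
orange only: max(205/72, 1462/215) = 6.8 servings → $2.04.
sweet potato only: max(205/18, 1462/493) = 11.39 servings → $8.54.
banana only: max(205/8, 1462/450) = 25.62 servings → $8.97.
orange + sweet potato with both tight: 2.364 servings and 1.935 servings → $2.16.
orange + banana with both tight: 2.626 servings and 1.994 servings → $1.49.
sweet potato + banana: the both-tight solution has a negative serving — not a feasible corner.
The minimum over all feasible corners is $1.49.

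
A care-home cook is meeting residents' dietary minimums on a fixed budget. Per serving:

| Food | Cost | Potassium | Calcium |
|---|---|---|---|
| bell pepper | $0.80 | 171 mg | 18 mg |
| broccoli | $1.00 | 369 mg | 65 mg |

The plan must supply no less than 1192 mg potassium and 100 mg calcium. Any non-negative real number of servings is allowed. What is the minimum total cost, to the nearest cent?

$3.23

For a min-cost LP with two ≥-constraints, a basic feasible solution has at most two positive variables.
bell pepper only: max(1192/171, 100/18) = 6.971 servings → $5.58.
broccoli only: max(1192/369, 100/65) = 3.23 servings → $3.23.
bell pepper + broccoli with both targets exact would need a negative amount; discard.
Cheapest feasible corner: $3.23.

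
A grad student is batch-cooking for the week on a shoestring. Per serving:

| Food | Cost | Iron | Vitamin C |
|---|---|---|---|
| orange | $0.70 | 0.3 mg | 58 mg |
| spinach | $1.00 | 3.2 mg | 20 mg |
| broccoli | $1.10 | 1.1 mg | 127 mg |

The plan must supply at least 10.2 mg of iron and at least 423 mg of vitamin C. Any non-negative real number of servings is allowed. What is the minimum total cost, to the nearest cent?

orange only: max(10.2/0.3, 423/58) = 34 servings → $23.80.
spinach only: max(10.2/3.2, 423/20) = 21.15 servings → $21.15.
broccoli only: max(10.2/1.1, 423/127) = 9.273 servings → $10.20.
orange + spinach with both tight: 6.401 servings and 2.587 servings → $7.07.
orange + broccoli: intersection lies outside the first quadrant.
spinach + broccoli with both tight: 2.159 servings and 2.991 servings → $5.45.
So the least-cost plan costs $5.45.

$5.45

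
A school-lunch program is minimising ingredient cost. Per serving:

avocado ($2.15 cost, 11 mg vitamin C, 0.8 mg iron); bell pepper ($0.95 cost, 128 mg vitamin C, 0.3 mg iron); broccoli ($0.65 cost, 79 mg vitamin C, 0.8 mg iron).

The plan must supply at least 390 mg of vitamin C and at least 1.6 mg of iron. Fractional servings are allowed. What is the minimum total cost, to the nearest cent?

$2.97

Compare the cost at each extreme point of the feasible region.
avocado only: max(390/11, 1.6/0.8) = 35.45 servings → $76.23.
bell pepper only: max(390/128, 1.6/0.3) = 5.333 servings → $5.07.
broccoli only: max(390/79, 1.6/0.8) = 4.937 servings → $3.21.
avocado + bell pepper with both tight: 0.886 servings and 2.971 servings → $4.73.
avocado + broccoli with both targets exact would need a negative amount; discard.
bell pepper + broccoli with both tight: 2.358 servings and 1.116 servings → $2.97.
The minimum over all feasible corners is $2.97.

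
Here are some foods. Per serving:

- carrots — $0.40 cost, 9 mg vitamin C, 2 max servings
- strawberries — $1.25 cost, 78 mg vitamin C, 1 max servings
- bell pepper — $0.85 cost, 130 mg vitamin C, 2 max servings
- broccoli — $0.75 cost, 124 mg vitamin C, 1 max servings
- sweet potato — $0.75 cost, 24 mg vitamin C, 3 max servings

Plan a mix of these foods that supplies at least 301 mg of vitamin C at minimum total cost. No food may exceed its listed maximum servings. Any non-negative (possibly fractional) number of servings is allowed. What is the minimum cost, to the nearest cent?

$1.91

Cost per mg of vitamin C: broccoli $0.0060, bell pepper $0.0065, strawberries $0.0160, sweet potato $0.0312, carrots $0.0444.
Take 1 serving of broccoli: +124.0 mg vitamin C for $0.75 (total $0.75, still need 177.0 mg).
Take 1.362 servings of bell pepper: +177.0 mg vitamin C for $1.16 (total $1.91, still need 0.0 mg).
Filling from the cheapest source first is optimal under one linear minimum: $1.91.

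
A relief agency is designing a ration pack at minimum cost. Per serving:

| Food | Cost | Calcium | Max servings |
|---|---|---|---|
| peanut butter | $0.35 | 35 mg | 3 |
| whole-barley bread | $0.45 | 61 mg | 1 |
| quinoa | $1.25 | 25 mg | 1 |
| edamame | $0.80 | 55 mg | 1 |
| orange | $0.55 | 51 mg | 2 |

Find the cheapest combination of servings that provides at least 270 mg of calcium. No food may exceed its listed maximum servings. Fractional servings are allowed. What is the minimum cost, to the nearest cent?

Cost per mg of calcium: whole-barley bread $0.0074, peanut butter $0.0100, orange $0.0108, edamame $0.0145, quinoa $0.0500.
Take 1 serving of whole-barley bread: +61.0 mg calcium for $0.45 (total $0.45, still need 209.0 mg).
Take 3 servings of peanut butter: +105.0 mg calcium for $1.05 (total $1.50, still need 104.0 mg).
Take 2 servings of orange: +102.0 mg calcium for $1.10 (total $2.60, still need 2.0 mg).
Take 0.03636 servings of edamame: +2.0 mg calcium for $0.03 (total $2.63, still need 0.0 mg).
Filling from the cheapest source first is optimal under one linear minimum: $2.63.

$2.63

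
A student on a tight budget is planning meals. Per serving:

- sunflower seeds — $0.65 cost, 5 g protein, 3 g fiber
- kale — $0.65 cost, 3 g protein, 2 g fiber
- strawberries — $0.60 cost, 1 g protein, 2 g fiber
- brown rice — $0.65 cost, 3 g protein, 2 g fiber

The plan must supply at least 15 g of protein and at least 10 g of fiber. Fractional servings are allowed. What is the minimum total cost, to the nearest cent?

sunflower seeds only: max(15/5, 10/3) = 3.333 servings → $2.17.
kale only: max(15/3, 10/2) = 5 servings → $3.25.
strawberries only: max(15/1, 10/2) = 15 servings → $9.00.
brown rice only: max(15/3, 10/2) = 5 servings → $3.25.
sunflower seeds + kale with both tight: 0 servings and 5 servings → $3.25.
sunflower seeds + strawberries with both tight: 2.857 servings and 0.7143 servings → $2.29.
sunflower seeds + brown rice with both tight: 0 servings and 5 servings → $3.25.
kale + strawberries with both tight: 5 servings and 0 servings → $3.25.
kale + brown rice (both tight): parallel constraints — no distinct corner.
strawberries + brown rice with both tight: 0 servings and 5 servings → $3.25.
The minimum over all feasible corners is $2.17.

$2.17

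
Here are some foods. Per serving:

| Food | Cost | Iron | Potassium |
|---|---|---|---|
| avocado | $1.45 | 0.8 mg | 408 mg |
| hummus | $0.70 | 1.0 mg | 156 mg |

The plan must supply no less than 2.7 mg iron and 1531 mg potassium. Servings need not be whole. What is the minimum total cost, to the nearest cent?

Minimising a linear cost over {iron ≥ 2.7, potassium ≥ 1531, servings ≥ 0} — the optimum is at a vertex, using one or two foods.
avocado only: max(2.7/0.8, 1531/408) = 3.752 servings → $5.44.
hummus only: max(2.7/1.0, 1531/156) = 9.814 servings → $6.87.
avocado + hummus: the both-tight solution has a negative serving — not a feasible corner.
The minimum over all feasible corners is $5.44.

$5.44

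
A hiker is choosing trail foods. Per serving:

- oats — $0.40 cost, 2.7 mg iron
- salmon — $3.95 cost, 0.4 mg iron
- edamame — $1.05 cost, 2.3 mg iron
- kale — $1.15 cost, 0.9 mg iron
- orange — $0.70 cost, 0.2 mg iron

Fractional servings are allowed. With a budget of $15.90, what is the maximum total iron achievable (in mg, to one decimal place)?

107.3 mg

Iron per dollar: oats 6.75, edamame 2.19, kale 0.7826, orange 0.2857, salmon 0.1013.
With no serving limits, spend the whole cost allowance on oats: $15.90 / $0.40 × 2.7 mg = 107.3 mg.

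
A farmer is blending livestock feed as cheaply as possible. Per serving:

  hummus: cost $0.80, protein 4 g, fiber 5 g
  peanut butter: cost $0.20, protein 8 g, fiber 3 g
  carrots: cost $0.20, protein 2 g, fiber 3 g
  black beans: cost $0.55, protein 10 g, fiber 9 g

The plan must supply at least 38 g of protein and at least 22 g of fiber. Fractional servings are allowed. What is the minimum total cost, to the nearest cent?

$1.39

Compare the cost at each extreme point of the feasible region.
hummus only: max(38/4, 22/5) = 9.5 servings → $7.60.
peanut butter only: max(38/8, 22/3) = 7.333 servings → $1.47.
carrots only: max(38/2, 22/3) = 19 servings → $3.80.
black beans only: max(38/10, 22/9) = 3.8 servings → $2.09.
hummus + peanut butter with both tight: 2.214 servings and 3.643 servings → $2.50.
hummus + carrots: intersection lies outside the first quadrant.
hummus + black beans: intersection lies outside the first quadrant.
peanut butter + carrots with both tight: 3.889 servings and 3.444 servings → $1.47.
peanut butter + black beans with both tight: 2.905 servings and 1.476 servings → $1.39.
carrots + black beans with both targets exact would need a negative amount; discard.
Cheapest feasible corner: $1.39.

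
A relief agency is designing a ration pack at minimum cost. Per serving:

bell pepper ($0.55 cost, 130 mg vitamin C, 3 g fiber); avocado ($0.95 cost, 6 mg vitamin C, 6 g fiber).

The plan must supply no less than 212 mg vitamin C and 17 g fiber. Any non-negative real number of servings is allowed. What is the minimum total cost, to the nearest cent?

Compare the cost at each extreme point of the feasible region.
bell pepper only: max(212/130, 17/3) = 5.667 servings → $3.12.
avocado only: max(212/6, 17/6) = 35.33 servings → $33.57.
bell pepper + avocado with both tight: 1.535 servings and 2.066 servings → $2.81.
Cheapest feasible corner: $2.81.

$2.81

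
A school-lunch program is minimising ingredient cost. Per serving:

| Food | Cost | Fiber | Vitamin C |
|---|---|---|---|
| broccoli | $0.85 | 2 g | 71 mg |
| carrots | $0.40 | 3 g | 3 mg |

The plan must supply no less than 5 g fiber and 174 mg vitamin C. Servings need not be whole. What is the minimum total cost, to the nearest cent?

An LP optimum is at a vertex; with two nutrient constraints at most two foods are used. Check each candidate.
broccoli only: max(5/2, 174/71) = 2.5 servings → $2.12.
carrots only: max(5/3, 174/3) = 58 servings → $23.20.
broccoli + carrots with both tight: 2.449 servings and 0.03382 servings → $2.10.
So the least-cost plan costs $2.10.

$2.10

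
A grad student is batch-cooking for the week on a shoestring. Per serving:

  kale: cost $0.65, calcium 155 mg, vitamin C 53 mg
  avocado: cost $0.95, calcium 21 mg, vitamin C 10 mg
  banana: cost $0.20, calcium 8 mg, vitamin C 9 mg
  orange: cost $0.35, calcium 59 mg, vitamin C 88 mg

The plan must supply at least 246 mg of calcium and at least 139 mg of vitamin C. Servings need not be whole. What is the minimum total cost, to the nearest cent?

The cheapest plan sits at a corner of the feasible region — with two constraints it uses at most two foods.
kale only: max(246/155, 139/53) = 2.623 servings → $1.70.
avocado only: max(246/21, 139/10) = 13.9 servings → $13.21.
banana only: max(246/8, 139/9) = 30.75 servings → $6.15.
orange only: max(246/59, 139/88) = 4.169 servings → $1.46.
kale + avocado: the both-tight solution has a negative serving — not a feasible corner.
kale + banana with both tight: 1.135 servings and 8.761 servings → $2.49.
kale + orange with both tight: 1.279 servings and 0.8092 servings → $1.11.
avocado + banana with both tight: 10.11 servings and 4.211 servings → $10.45.
avocado + orange with both tight: 10.69 servings and 0.3649 servings → $10.28.
banana + orange: the both-tight solution has a negative serving — not a feasible corner.
The minimum over all feasible corners is $1.11.

$1.11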